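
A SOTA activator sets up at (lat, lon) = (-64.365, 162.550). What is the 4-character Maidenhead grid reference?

RC15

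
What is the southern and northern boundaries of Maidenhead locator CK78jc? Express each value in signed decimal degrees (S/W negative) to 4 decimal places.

18.0833, 18.1250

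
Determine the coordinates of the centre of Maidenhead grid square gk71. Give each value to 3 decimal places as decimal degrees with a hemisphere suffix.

11.500° N, 45.000° W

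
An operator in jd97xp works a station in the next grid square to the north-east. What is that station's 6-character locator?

KD07aq

Longitude subsquare x = 23; +1 → 24, wraps to 0 = a, carry into square.
Longitude square 9; +1 → 10, wraps to 0, carry into field.
Longitude field J = 9; +1 → 10 = K.
Latitude subsquare p = 15; +1 → 16 = q.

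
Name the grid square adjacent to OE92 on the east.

PE02

Longitude square 9; +1 → 10, wraps to 0, carry into field.
Longitude field O = 14; +1 → 15 = P.
The latitude characters are unchanged.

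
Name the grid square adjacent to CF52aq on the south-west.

Longitude subsquare a = 0; −1 → -1, wraps to 23 = x, carry into square.
Longitude square 5; −1 → 4.
Latitude subsquare q = 16; −1 → 15 = p.

CF42xp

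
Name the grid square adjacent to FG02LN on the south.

FG02lm

Latitude subsquare n = 13; −1 → 12 = m.
The longitude characters are unchanged.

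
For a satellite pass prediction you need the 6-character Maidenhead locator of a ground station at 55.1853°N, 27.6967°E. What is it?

KO35ue

Offset from 180°W / 90°S: lon 207.6967°, lat 145.1853°.
Field: lon ⌊207.6967/20⌋ = 10 → K; lat ⌊145.1853/10⌋ = 14 → O.
Square: lon ⌊7.6967/2⌋ = 3; lat ⌊5.1853/1⌋ = 5.
Subsquare: lon ⌊1.6967/0.0833333⌋ = 20 → u; lat ⌊0.1853/0.0416667⌋ = 4 → e.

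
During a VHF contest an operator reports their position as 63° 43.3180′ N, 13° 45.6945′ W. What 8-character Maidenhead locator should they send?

Add 180° to longitude and 90° to latitude: 166.23843, 153.72197.
Field: lon ⌊166.23843/20⌋ = 8 → I; lat ⌊153.72197/10⌋ = 15 → P.
Square: lon ⌊6.23843/2⌋ = 3; lat ⌊3.72197/1⌋ = 3.
Subsquare: lon ⌊0.23843/0.0833333⌋ = 2 → c; lat ⌊0.72197/0.0416667⌋ = 17 → r.
Extended square: lon ⌊0.07176/0.00833333⌋ = 8; lat ⌊0.01363/0.00416667⌋ = 3.

IP33cr83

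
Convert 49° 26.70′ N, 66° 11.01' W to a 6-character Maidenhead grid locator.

FN69vk

Offset from 180°W / 90°S: lon 113.8165°, lat 139.4450°.
Field (20°×10°, letters A–R): lon ⌊113.8165/20⌋ = 5 → F; lat ⌊139.4450/10⌋ = 13 → N.
Square (2°×1°, digits 0–9): lon ⌊13.8165/2⌋ = 6; lat ⌊9.4450/1⌋ = 9.
Subsquare (5′×2.5′, letters a–x): lon ⌊1.8165/0.0833333⌋ = 21 → v; lat ⌊0.4450/0.0416667⌋ = 10 → k.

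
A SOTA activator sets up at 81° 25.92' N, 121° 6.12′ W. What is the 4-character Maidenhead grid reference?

Offset from 180°W / 90°S: lon 58.90°, lat 171.43°.
Field (20°×10°, letters A–R): lon ⌊58.90/20⌋ = 2 → C; lat ⌊171.43/10⌋ = 17 → R.
Square (2°×1°, digits 0–9): lon ⌊18.90/2⌋ = 9; lat ⌊1.43/1⌋ = 1.

CR91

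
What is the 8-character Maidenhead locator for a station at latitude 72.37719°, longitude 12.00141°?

Add 180° to longitude and 90° to latitude: 192.00141, 162.37719.
Field: lon ⌊192.00141/20⌋ = 9 → J; lat ⌊162.37719/10⌋ = 16 → Q.
Square: lon ⌊12.00141/2⌋ = 6; lat ⌊2.37719/1⌋ = 2.
Subsquare: lon ⌊0.00141/0.0833333⌋ = 0 → a; lat ⌊0.37719/0.0416667⌋ = 9 → j.
Extended square: lon ⌊0.00141/0.00833333⌋ = 0; lat ⌊0.00219/0.00416667⌋ = 0.

JQ62aj00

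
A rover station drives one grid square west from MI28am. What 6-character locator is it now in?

Longitude subsquare a = 0; −1 → -1, wraps to 23 = x, carry into square.
Longitude square 2; −1 → 1.
The latitude characters are unchanged.

MI18xm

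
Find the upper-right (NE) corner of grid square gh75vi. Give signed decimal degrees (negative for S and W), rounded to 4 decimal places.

Field G=6, H=7: +6·20° lon, +7·10° lat → SW at lon -60°, lat -20°.
Square 7, 5: +7·2° lon, +5·1° lat → SW at lon -46°, lat -15°.
Subsquare v=21, i=8: +21·0.0833333° lon, +8·0.0416667° lat → SW at lon -44.25°, lat -14.6667°.
Cell spans 0.0833333° lon × 0.0416667° lat. NE corner is SW corner plus one full cell.
latitude -14.6250, longitude -44.1667.

-14.6250, -44.1667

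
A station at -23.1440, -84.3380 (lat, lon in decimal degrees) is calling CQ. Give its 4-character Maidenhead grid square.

EG76

Offset from 180°W / 90°S: lon 95.66°, lat 66.86°.
Field (20°×10°, letters A–R): lon ⌊95.66/20⌋ = 4 → E; lat ⌊66.86/10⌋ = 6 → G.
Square (2°×1°, digits 0–9): lon ⌊15.66/2⌋ = 7; lat ⌊6.86/1⌋ = 6.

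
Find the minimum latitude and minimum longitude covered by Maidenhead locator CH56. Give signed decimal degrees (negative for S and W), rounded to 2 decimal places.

Field C=2, H=7: +2·20° lon, +7·10° lat → SW at lon -140°, lat -20°.
Square 5, 6: +5·2° lon, +6·1° lat → SW at lon -130°, lat -14°.
latitude -14.00, longitude -130.00.

-14.00, -130.00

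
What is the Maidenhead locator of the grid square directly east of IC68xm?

Longitude subsquare x = 23; +1 → 24, wraps to 0 = a, carry into square.
Longitude square 6; +1 → 7.
The latitude characters are unchanged.

IC78am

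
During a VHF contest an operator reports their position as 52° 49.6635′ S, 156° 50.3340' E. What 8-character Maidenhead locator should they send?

QD87ke01

Offset from 180°W / 90°S: lon 336.83890°, lat 37.17227°.
Field: 336.83890/20 → 16 → Q, 37.17227/10 → 3 → D; chars QD.
Square: 16.83890/2 → 8, 7.17227/1 → 7; chars 87.
Subsquare: 0.83890/0.0833333 → 10 → k, 0.17227/0.0416667 → 4 → e; chars ke.
Extended square: 0.00557/0.00833333 → 0, 0.00561/0.00416667 → 1; chars 01.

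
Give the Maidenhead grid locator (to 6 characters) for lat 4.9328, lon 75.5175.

MJ74sw

Shift to the Maidenhead origin (180°W, 90°S): lon 255.5175, lat 94.9328.
Field: 255.5175/20 → 12 → M, 94.9328/10 → 9 → J; chars MJ.
Square: 15.5175/2 → 7, 4.9328/1 → 4; chars 74.
Subsquare: 1.5175/0.0833333 → 18 → s, 0.9328/0.0416667 → 22 → w; chars sw.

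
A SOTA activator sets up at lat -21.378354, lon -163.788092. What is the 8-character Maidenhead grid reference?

AG88co59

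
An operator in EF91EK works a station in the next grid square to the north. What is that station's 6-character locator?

EF91el

Latitude subsquare k = 10; +1 → 11 = l.
The longitude characters are unchanged.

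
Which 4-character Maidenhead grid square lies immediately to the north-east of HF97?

IF08

Longitude square 9; +1 → 10, wraps to 0, carry into field.
Longitude field H = 7; +1 → 8 = I.
Latitude square 7; +1 → 8.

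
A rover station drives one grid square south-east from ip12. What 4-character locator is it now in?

Longitude square 1; +1 → 2.
Latitude square 2; −1 → 1.

IP21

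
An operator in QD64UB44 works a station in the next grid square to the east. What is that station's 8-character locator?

Longitude extended square 4; +1 → 5.
The latitude characters are unchanged.

QD64ub54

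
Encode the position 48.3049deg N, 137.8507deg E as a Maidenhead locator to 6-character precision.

Add 180° to longitude and 90° to latitude: 317.8507, 138.3049.
Field (20°×10°, letters A–R): lon ⌊317.8507/20⌋ = 15 → P; lat ⌊138.3049/10⌋ = 13 → N.
Square (2°×1°, digits 0–9): lon ⌊17.8507/2⌋ = 8; lat ⌊8.3049/1⌋ = 8.
Subsquare (5′×2.5′, letters a–x): lon ⌊1.8507/0.0833333⌋ = 22 → w; lat ⌊0.3049/0.0416667⌋ = 7 → h.

PN88wh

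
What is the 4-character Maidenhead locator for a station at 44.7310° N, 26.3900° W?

Add 180° to longitude and 90° to latitude: 153.61, 134.73.
Field: 153.61/20 → 7 → H, 134.73/10 → 13 → N; chars HN.
Square: 13.61/2 → 6, 4.73/1 → 4; chars 64.

HN64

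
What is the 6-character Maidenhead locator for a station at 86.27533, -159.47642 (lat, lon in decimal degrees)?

Add 180° to longitude and 90° to latitude: 20.5236, 176.2753.
Field (20°×10°, letters A–R): lon ⌊20.5236/20⌋ = 1 → B; lat ⌊176.2753/10⌋ = 17 → R.
Square (2°×1°, digits 0–9): lon ⌊0.5236/2⌋ = 0; lat ⌊6.2753/1⌋ = 6.
Subsquare (5′×2.5′, letters a–x): lon ⌊0.5236/0.0833333⌋ = 6 → g; lat ⌊0.2753/0.0416667⌋ = 6 → g.

BR06gg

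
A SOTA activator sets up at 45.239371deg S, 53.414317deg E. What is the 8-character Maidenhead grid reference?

Shift to the Maidenhead origin (180°W, 90°S): lon 233.41432, lat 44.76063.
Field: 233.41432/20 → 11 → L, 44.76063/10 → 4 → E; chars LE.
Square: 13.41432/2 → 6, 4.76063/1 → 4; chars 64.
Subsquare: 1.41432/0.0833333 → 16 → q, 0.76063/0.0416667 → 18 → s; chars qs.
Extended square: 0.08098/0.00833333 → 9, 0.01063/0.00416667 → 2; chars 92.

LE64qs92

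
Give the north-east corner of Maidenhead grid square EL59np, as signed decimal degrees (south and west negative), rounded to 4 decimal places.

29.6667, -88.8333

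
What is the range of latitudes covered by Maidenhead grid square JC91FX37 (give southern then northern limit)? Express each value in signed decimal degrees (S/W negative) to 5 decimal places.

-68.01250, -68.00833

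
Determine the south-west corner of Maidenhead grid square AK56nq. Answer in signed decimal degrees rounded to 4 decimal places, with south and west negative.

16.6667, -168.9167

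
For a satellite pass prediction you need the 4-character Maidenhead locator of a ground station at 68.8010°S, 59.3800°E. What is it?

Add 180° to longitude and 90° to latitude: 239.38, 21.20.
Field: 239.38/20 → 11 → L, 21.20/10 → 2 → C; chars LC.
Square: 19.38/2 → 9, 1.20/1 → 1; chars 91.

LC91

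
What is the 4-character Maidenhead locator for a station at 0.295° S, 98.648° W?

EI09

Shift to the Maidenhead origin (180°W, 90°S): lon 81.35, lat 89.70.
Field: lon ⌊81.35/20⌋ = 4 → E; lat ⌊89.70/10⌋ = 8 → I.
Square: lon ⌊1.35/2⌋ = 0; lat ⌊9.70/1⌋ = 9.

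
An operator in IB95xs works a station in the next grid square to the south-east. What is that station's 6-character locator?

Longitude subsquare x = 23; +1 → 24, wraps to 0 = a, carry into square.
Longitude square 9; +1 → 10, wraps to 0, carry into field.
Longitude field I = 8; +1 → 9 = J.
Latitude subsquare s = 18; −1 → 17 = r.

JB05ar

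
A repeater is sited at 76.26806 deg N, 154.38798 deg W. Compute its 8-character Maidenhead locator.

BQ26tg34

Shift to the Maidenhead origin (180°W, 90°S): lon 25.61202, lat 166.26806.
Field: 25.61202/20 → 1 → B, 166.26806/10 → 16 → Q; chars BQ.
Square: 5.61202/2 → 2, 6.26806/1 → 6; chars 26.
Subsquare: 1.61202/0.0833333 → 19 → t, 0.26806/0.0416667 → 6 → g; chars tg.
Extended square: 0.02869/0.00833333 → 3, 0.01806/0.00416667 → 4; chars 34.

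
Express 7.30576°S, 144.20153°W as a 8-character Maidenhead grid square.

Shift to the Maidenhead origin (180°W, 90°S): lon 35.79847, lat 82.69424.
Field (20°×10°, letters A–R): 35.79847/20 → 1 → B, 82.69424/10 → 8 → I; chars BI.
Square (2°×1°, digits 0–9): 15.79847/2 → 7, 2.69424/1 → 2; chars 72.
Subsquare (5′×2.5′, letters a–x): 1.79847/0.0833333 → 21 → v, 0.69424/0.0416667 → 16 → q; chars vq.
Extended square (30″×15″, digits 0–9): 0.04847/0.00833333 → 5, 0.02757/0.00416667 → 6; chars 56.

BI72vq56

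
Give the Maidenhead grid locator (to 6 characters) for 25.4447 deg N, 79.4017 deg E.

ML95qk

Shift to the Maidenhead origin (180°W, 90°S): lon 259.4017, lat 115.4447.
Field: lon ⌊259.4017/20⌋ = 12 → M; lat ⌊115.4447/10⌋ = 11 → L.
Square: lon ⌊19.4017/2⌋ = 9; lat ⌊5.4447/1⌋ = 5.
Subsquare: lon ⌊1.4017/0.0833333⌋ = 16 → q; lat ⌊0.4447/0.0416667⌋ = 10 → k.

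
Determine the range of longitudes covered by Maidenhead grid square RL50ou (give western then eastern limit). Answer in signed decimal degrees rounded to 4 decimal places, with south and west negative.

171.1667, 171.2500

Field R=17, L=11: +17·20° lon, +11·10° lat → SW at lon 160°, lat 20°.
Square 5, 0: +5·2° lon, +0·1° lat → SW at lon 170°, lat 20°.
Subsquare o=14, u=20: +14·0.0833333° lon, +20·0.0416667° lat → SW at lon 171.167°, lat 20.8333°.
Cell spans 0.0833333° lon × 0.0416667° lat.
west 171.1667, east 171.2500.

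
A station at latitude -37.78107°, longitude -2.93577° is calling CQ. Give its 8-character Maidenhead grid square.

Shift to the Maidenhead origin (180°W, 90°S): lon 177.06423, lat 52.21893.
Field (20°×10°, letters A–R): 177.06423/20 → 8 → I, 52.21893/10 → 5 → F; chars IF.
Square (2°×1°, digits 0–9): 17.06423/2 → 8, 2.21893/1 → 2; chars 82.
Subsquare (5′×2.5′, letters a–x): 1.06423/0.0833333 → 12 → m, 0.21893/0.0416667 → 5 → f; chars mf.
Extended square (30″×15″, digits 0–9): 0.06423/0.00833333 → 7, 0.01060/0.00416667 → 2; chars 72.

IF82mf72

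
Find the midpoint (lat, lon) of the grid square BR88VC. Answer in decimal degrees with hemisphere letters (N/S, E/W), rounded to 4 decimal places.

88.1042° N, 142.2083° W

Field B=1, R=17: +1·20° lon, +17·10° lat → SW at lon -160°, lat 80°.
Square 8, 8: +8·2° lon, +8·1° lat → SW at lon -144°, lat 88°.
Subsquare v=21, c=2: +21·0.0833333° lon, +2·0.0416667° lat → SW at lon -142.25°, lat 88.0833°.
Cell spans 0.0833333° lon × 0.0416667° lat. Centre is SW corner plus half of each.
latitude 88.1042° N, longitude 142.2083° W.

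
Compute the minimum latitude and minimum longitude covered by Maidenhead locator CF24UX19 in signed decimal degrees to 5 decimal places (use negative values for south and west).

-35.00417, -134.32500

Field C=2, F=5: +2·20° lon, +5·10° lat → SW at lon -140°, lat -40°.
Square 2, 4: +2·2° lon, +4·1° lat → SW at lon -136°, lat -36°.
Subsquare u=20, x=23: +20·0.0833333° lon, +23·0.0416667° lat → SW at lon -134.333°, lat -35.0417°.
Extended square 1, 9: +1·0.00833333° lon, +9·0.00416667° lat → SW at lon -134.325°, lat -35.0042°.
latitude -35.00417, longitude -134.32500.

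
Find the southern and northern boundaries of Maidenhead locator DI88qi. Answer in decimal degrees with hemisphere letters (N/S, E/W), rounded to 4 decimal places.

1.6667° S, 1.6250° S

Field D=3, I=8: +3·20° lon, +8·10° lat → SW at lon -120°, lat -10°.
Square 8, 8: +8·2° lon, +8·1° lat → SW at lon -104°, lat -2°.
Subsquare q=16, i=8: +16·0.0833333° lon, +8·0.0416667° lat → SW at lon -102.667°, lat -1.66667°.
Cell spans 0.0833333° lon × 0.0416667° lat.
south 1.6667° S, north 1.6250° S.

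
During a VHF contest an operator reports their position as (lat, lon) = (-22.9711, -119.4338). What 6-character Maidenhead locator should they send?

DG07ga

Offset from 180°W / 90°S: lon 60.5662°, lat 67.0289°.
Field: lon ⌊60.5662/20⌋ = 3 → D; lat ⌊67.0289/10⌋ = 6 → G.
Square: lon ⌊0.5662/2⌋ = 0; lat ⌊7.0289/1⌋ = 7.
Subsquare: lon ⌊0.5662/0.0833333⌋ = 6 → g; lat ⌊0.0289/0.0416667⌋ = 0 → a.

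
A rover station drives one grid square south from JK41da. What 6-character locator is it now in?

JK40dx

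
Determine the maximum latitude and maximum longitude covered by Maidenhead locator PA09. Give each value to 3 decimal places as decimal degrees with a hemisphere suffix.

Field P=15, A=0: +15·20° lon, +0·10° lat → SW at lon 120°, lat -90°.
Square 0, 9: +0·2° lon, +9·1° lat → SW at lon 120°, lat -81°.
Cell spans 2° lon × 1° lat. NE corner is SW corner plus one full cell.
latitude 80.000° S, longitude 122.000° E.

80.000° S, 122.000° E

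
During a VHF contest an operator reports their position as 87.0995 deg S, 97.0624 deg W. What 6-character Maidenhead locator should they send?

Add 180° to longitude and 90° to latitude: 82.9376, 2.9005.
Field: 82.9376/20 → 4 → E, 2.9005/10 → 0 → A; chars EA.
Square: 2.9376/2 → 1, 2.9005/1 → 2; chars 12.
Subsquare: 0.9376/0.0833333 → 11 → l, 0.9005/0.0416667 → 21 → v; chars lv.

EA12lv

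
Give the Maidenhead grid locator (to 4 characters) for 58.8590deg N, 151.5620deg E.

Offset from 180°W / 90°S: lon 331.56°, lat 148.86°.
Field: lon ⌊331.56/20⌋ = 16 → Q; lat ⌊148.86/10⌋ = 14 → O.
Square: lon ⌊11.56/2⌋ = 5; lat ⌊8.86/1⌋ = 8.

QO58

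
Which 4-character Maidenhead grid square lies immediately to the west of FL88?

Longitude square 8; −1 → 7.
The latitude characters are unchanged.

FL78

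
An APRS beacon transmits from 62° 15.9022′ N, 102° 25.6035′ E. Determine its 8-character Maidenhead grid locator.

OP12fg13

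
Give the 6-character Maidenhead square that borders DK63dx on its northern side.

Latitude subsquare x = 23; +1 → 24, wraps to 0 = a, carry into square.
Latitude square 3; +1 → 4.
The longitude characters are unchanged.

DK64da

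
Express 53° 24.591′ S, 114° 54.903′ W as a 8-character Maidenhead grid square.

Offset from 180°W / 90°S: lon 65.08495°, lat 36.59015°.
Field (20°×10°, letters A–R): 65.08495/20 → 3 → D, 36.59015/10 → 3 → D; chars DD.
Square (2°×1°, digits 0–9): 5.08495/2 → 2, 6.59015/1 → 6; chars 26.
Subsquare (5′×2.5′, letters a–x): 1.08495/0.0833333 → 13 → n, 0.59015/0.0416667 → 14 → o; chars no.
Extended square (30″×15″, digits 0–9): 0.00162/0.00833333 → 0, 0.00682/0.00416667 → 1; chars 01.

DD26no01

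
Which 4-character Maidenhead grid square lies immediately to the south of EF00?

Latitude square 0; −1 → -1, wraps to 9, carry into field.
Latitude field F = 5; −1 → 4 = E.
The longitude characters are unchanged.

EE09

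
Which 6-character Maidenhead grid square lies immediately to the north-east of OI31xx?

OI42aa

Longitude subsquare x = 23; +1 → 24, wraps to 0 = a, carry into square.
Longitude square 3; +1 → 4.
Latitude subsquare x = 23; +1 → 24, wraps to 0 = a, carry into square.
Latitude square 1; +1 → 2.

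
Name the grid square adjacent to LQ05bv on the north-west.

LQ05aw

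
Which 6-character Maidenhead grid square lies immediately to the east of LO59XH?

Longitude subsquare x = 23; +1 → 24, wraps to 0 = a, carry into square.
Longitude square 5; +1 → 6.
The latitude characters are unchanged.

LO69ah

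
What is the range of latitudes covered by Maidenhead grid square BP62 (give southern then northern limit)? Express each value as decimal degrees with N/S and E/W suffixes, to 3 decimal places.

Field B=1, P=15: +1·20° lon, +15·10° lat → SW at lon -160°, lat 60°.
Square 6, 2: +6·2° lon, +2·1° lat → SW at lon -148°, lat 62°.
Cell spans 2° lon × 1° lat.
south 62.000° N, north 63.000° N.

62.000° N, 63.000° N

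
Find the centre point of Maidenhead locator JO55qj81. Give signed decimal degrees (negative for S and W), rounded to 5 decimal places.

55.38125, 11.40417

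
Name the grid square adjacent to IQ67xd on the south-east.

IQ77ac

Longitude subsquare x = 23; +1 → 24, wraps to 0 = a, carry into square.
Longitude square 6; +1 → 7.
Latitude subsquare d = 3; −1 → 2 = c.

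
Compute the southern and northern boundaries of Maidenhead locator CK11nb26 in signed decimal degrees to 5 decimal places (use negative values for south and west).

11.06667, 11.07083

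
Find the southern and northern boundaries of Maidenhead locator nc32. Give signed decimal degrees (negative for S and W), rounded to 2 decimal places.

-68.00, -67.00

Field N=13, C=2: +13·20° lon, +2·10° lat → SW at lon 80°, lat -70°.
Square 3, 2: +3·2° lon, +2·1° lat → SW at lon 86°, lat -68°.
Cell spans 2° lon × 1° lat.
south -68.00, north -67.00.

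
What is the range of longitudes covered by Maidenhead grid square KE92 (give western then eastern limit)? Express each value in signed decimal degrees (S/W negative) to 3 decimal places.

Field K=10, E=4: +10·20° lon, +4·10° lat → SW at lon 20°, lat -50°.
Square 9, 2: +9·2° lon, +2·1° lat → SW at lon 38°, lat -48°.
Cell spans 2° lon × 1° lat.
west 38.000, east 40.000.

38.000, 40.000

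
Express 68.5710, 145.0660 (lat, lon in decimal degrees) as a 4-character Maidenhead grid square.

QP28

Offset from 180°W / 90°S: lon 325.07°, lat 158.57°.
Field: 325.07/20 → 16 → Q, 158.57/10 → 15 → P; chars QP.
Square: 5.07/2 → 2, 8.57/1 → 8; chars 28.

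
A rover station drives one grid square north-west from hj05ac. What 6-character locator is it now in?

GJ95xd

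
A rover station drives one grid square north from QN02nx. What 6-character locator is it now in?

QN03na

Latitude subsquare x = 23; +1 → 24, wraps to 0 = a, carry into square.
Latitude square 2; +1 → 3.
The longitude characters are unchanged.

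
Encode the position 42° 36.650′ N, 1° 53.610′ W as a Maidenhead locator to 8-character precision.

IN92bo26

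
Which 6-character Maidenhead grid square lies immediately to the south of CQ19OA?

Latitude subsquare a = 0; −1 → -1, wraps to 23 = x, carry into square.
Latitude square 9; −1 → 8.
The longitude characters are unchanged.

CQ18ox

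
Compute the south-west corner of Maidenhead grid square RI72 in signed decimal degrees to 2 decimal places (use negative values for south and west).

-8.00, 174.00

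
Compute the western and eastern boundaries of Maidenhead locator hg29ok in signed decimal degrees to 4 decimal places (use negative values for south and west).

Field H=7, G=6: +7·20° lon, +6·10° lat → SW at lon -40°, lat -30°.
Square 2, 9: +2·2° lon, +9·1° lat → SW at lon -36°, lat -21°.
Subsquare o=14, k=10: +14·0.0833333° lon, +10·0.0416667° lat → SW at lon -34.8333°, lat -20.5833°.
Cell spans 0.0833333° lon × 0.0416667° lat.
west -34.8333, east -34.7500.

-34.8333, -34.7500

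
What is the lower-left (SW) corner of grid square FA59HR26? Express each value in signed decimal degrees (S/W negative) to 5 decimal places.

-80.26667, -69.40000

Field F=5, A=0: +5·20° lon, +0·10° lat → SW at lon -80°, lat -90°.
Square 5, 9: +5·2° lon, +9·1° lat → SW at lon -70°, lat -81°.
Subsquare h=7, r=17: +7·0.0833333° lon, +17·0.0416667° lat → SW at lon -69.4167°, lat -80.2917°.
Extended square 2, 6: +2·0.00833333° lon, +6·0.00416667° lat → SW at lon -69.4°, lat -80.2667°.
latitude -80.26667, longitude -69.40000.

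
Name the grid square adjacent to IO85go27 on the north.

IO85go28

Latitude extended square 7; +1 → 8.
The longitude characters are unchanged.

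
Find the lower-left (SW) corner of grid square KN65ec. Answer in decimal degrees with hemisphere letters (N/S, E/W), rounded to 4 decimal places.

Field K=10, N=13: +10·20° lon, +13·10° lat → SW at lon 20°, lat 40°.
Square 6, 5: +6·2° lon, +5·1° lat → SW at lon 32°, lat 45°.
Subsquare e=4, c=2: +4·0.0833333° lon, +2·0.0416667° lat → SW at lon 32.3333°, lat 45.0833°.
latitude 45.0833° N, longitude 32.3333° E.

45.0833° N, 32.3333° E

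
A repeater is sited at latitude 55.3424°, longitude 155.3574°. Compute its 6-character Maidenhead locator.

QO75qi

Offset from 180°W / 90°S: lon 335.3574°, lat 145.3424°.
Field: lon ⌊335.3574/20⌋ = 16 → Q; lat ⌊145.3424/10⌋ = 14 → O.
Square: lon ⌊15.3574/2⌋ = 7; lat ⌊5.3424/1⌋ = 5.
Subsquare: lon ⌊1.3574/0.0833333⌋ = 16 → q; lat ⌊0.3424/0.0416667⌋ = 8 → i.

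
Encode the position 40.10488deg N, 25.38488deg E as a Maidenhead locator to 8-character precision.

KN20qc65

Add 180° to longitude and 90° to latitude: 205.38488, 130.10488.
Field: lon ⌊205.38488/20⌋ = 10 → K; lat ⌊130.10488/10⌋ = 13 → N.
Square: lon ⌊5.38488/2⌋ = 2; lat ⌊0.10488/1⌋ = 0.
Subsquare: lon ⌊1.38488/0.0833333⌋ = 16 → q; lat ⌊0.10488/0.0416667⌋ = 2 → c.
Extended square: lon ⌊0.05155/0.00833333⌋ = 6; lat ⌊0.02155/0.00416667⌋ = 5.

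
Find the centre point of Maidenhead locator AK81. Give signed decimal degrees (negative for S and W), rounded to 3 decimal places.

Field A=0, K=10: +0·20° lon, +10·10° lat → SW at lon -180°, lat 10°.
Square 8, 1: +8·2° lon, +1·1° lat → SW at lon -164°, lat 11°.
Cell spans 2° lon × 1° lat. Centre is SW corner plus half of each.
latitude 11.500, longitude -163.000.

11.500, -163.000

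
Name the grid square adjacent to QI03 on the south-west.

PI92

Longitude square 0; −1 → -1, wraps to 9, carry into field.
Longitude field Q = 16; −1 → 15 = P.
Latitude square 3; −1 → 2.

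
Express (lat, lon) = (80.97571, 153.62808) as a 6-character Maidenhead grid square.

Offset from 180°W / 90°S: lon 333.6281°, lat 170.9757°.
Field: lon ⌊333.6281/20⌋ = 16 → Q; lat ⌊170.9757/10⌋ = 17 → R.
Square: lon ⌊13.6281/2⌋ = 6; lat ⌊0.9757/1⌋ = 0.
Subsquare: lon ⌊1.6281/0.0833333⌋ = 19 → t; lat ⌊0.9757/0.0416667⌋ = 23 → x.

QR60tx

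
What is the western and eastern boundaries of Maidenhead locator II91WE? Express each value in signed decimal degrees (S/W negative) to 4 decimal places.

-0.1667, -0.0833

Field I=8, I=8: +8·20° lon, +8·10° lat → SW at lon -20°, lat -10°.
Square 9, 1: +9·2° lon, +1·1° lat → SW at lon -2°, lat -9°.
Subsquare w=22, e=4: +22·0.0833333° lon, +4·0.0416667° lat → SW at lon -0.166667°, lat -8.83333°.
Cell spans 0.0833333° lon × 0.0416667° lat.
west -0.1667, east -0.0833.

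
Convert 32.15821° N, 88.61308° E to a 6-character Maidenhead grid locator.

NM42hd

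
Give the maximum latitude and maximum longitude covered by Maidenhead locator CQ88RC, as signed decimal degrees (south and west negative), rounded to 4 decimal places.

Field C=2, Q=16: +2·20° lon, +16·10° lat → SW at lon -140°, lat 70°.
Square 8, 8: +8·2° lon, +8·1° lat → SW at lon -124°, lat 78°.
Subsquare r=17, c=2: +17·0.0833333° lon, +2·0.0416667° lat → SW at lon -122.583°, lat 78.0833°.
Cell spans 0.0833333° lon × 0.0416667° lat. NE corner is SW corner plus one full cell.
latitude 78.1250, longitude -122.5000.

78.1250, -122.5000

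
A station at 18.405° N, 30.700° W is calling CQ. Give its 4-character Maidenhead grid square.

HK48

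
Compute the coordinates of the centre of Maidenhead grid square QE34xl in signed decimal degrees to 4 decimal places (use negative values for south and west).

-45.5208, 147.9583

Field Q=16, E=4: +16·20° lon, +4·10° lat → SW at lon 140°, lat -50°.
Square 3, 4: +3·2° lon, +4·1° lat → SW at lon 146°, lat -46°.
Subsquare x=23, l=11: +23·0.0833333° lon, +11·0.0416667° lat → SW at lon 147.917°, lat -45.5417°.
Cell spans 0.0833333° lon × 0.0416667° lat. Centre is SW corner plus half of each.
latitude -45.5208, longitude 147.9583.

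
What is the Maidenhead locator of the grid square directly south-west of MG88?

Longitude square 8; −1 → 7.
Latitude square 8; −1 → 7.

MG77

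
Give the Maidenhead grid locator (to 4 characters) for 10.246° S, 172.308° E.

RH69

Offset from 180°W / 90°S: lon 352.31°, lat 79.75°.
Field (20°×10°, letters A–R): 352.31/20 → 17 → R, 79.75/10 → 7 → H; chars RH.
Square (2°×1°, digits 0–9): 12.31/2 → 6, 9.75/1 → 9; chars 69.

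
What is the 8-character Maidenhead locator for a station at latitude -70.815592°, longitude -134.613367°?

Shift to the Maidenhead origin (180°W, 90°S): lon 45.38663, lat 19.18441.
Field (20°×10°, letters A–R): 45.38663/20 → 2 → C, 19.18441/10 → 1 → B; chars CB.
Square (2°×1°, digits 0–9): 5.38663/2 → 2, 9.18441/1 → 9; chars 29.
Subsquare (5′×2.5′, letters a–x): 1.38663/0.0833333 → 16 → q, 0.18441/0.0416667 → 4 → e; chars qe.
Extended square (30″×15″, digits 0–9): 0.05330/0.00833333 → 6, 0.01774/0.00416667 → 4; chars 64.

CB29qe64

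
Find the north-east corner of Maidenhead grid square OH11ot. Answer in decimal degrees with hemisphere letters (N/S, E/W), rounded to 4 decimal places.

18.1667° S, 103.2500° E

Field O=14, H=7: +14·20° lon, +7·10° lat → SW at lon 100°, lat -20°.
Square 1, 1: +1·2° lon, +1·1° lat → SW at lon 102°, lat -19°.
Subsquare o=14, t=19: +14·0.0833333° lon, +19·0.0416667° lat → SW at lon 103.167°, lat -18.2083°.
Cell spans 0.0833333° lon × 0.0416667° lat. NE corner is SW corner plus one full cell.
latitude 18.1667° S, longitude 103.2500° E.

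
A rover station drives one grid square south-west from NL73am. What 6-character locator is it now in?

NL63xl

Longitude subsquare a = 0; −1 → -1, wraps to 23 = x, carry into square.
Longitude square 7; −1 → 6.
Latitude subsquare m = 12; −1 → 11 = l.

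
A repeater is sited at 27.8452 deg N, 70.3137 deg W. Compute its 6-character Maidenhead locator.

Shift to the Maidenhead origin (180°W, 90°S): lon 109.6863, lat 117.8452.
Field: 109.6863/20 → 5 → F, 117.8452/10 → 11 → L; chars FL.
Square: 9.6863/2 → 4, 7.8452/1 → 7; chars 47.
Subsquare: 1.6863/0.0833333 → 20 → u, 0.8452/0.0416667 → 20 → u; chars uu.

FL47uu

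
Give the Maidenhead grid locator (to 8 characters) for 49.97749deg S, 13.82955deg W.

Offset from 180°W / 90°S: lon 166.17045°, lat 40.02251°.
Field: lon ⌊166.17045/20⌋ = 8 → I; lat ⌊40.02251/10⌋ = 4 → E.
Square: lon ⌊6.17045/2⌋ = 3; lat ⌊0.02251/1⌋ = 0.
Subsquare: lon ⌊0.17045/0.0833333⌋ = 2 → c; lat ⌊0.02251/0.0416667⌋ = 0 → a.
Extended square: lon ⌊0.00378/0.00833333⌋ = 0; lat ⌊0.02251/0.00416667⌋ = 5.

IE30ca05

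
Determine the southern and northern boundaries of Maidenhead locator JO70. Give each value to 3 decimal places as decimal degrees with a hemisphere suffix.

Field J=9, O=14: +9·20° lon, +14·10° lat → SW at lon 0°, lat 50°.
Square 7, 0: +7·2° lon, +0·1° lat → SW at lon 14°, lat 50°.
Cell spans 2° lon × 1° lat.
south 50.000° N, north 51.000° N.

50.000° N, 51.000° N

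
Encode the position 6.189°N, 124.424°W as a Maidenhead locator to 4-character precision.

CJ76

Add 180° to longitude and 90° to latitude: 55.58, 96.19.
Field: lon ⌊55.58/20⌋ = 2 → C; lat ⌊96.19/10⌋ = 9 → J.
Square: lon ⌊15.58/2⌋ = 7; lat ⌊6.19/1⌋ = 6.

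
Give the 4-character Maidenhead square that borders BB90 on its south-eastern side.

CA09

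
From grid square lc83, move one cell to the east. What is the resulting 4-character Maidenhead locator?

LC93

Longitude square 8; +1 → 9.
The latitude characters are unchanged.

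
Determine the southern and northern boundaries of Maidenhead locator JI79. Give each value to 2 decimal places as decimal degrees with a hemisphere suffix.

Field J=9, I=8: +9·20° lon, +8·10° lat → SW at lon 0°, lat -10°.
Square 7, 9: +7·2° lon, +9·1° lat → SW at lon 14°, lat -1°.
Cell spans 2° lon × 1° lat.
south 1.00° S, north 0.00° N.

1.00° S, 0.00° N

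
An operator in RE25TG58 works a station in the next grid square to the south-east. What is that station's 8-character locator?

RE25tg67

Longitude extended square 5; +1 → 6.
Latitude extended square 8; −1 → 7.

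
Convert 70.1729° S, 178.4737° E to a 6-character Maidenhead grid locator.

RB99ft

Shift to the Maidenhead origin (180°W, 90°S): lon 358.4737, lat 19.8271.
Field: lon ⌊358.4737/20⌋ = 17 → R; lat ⌊19.8271/10⌋ = 1 → B.
Square: lon ⌊18.4737/2⌋ = 9; lat ⌊9.8271/1⌋ = 9.
Subsquare: lon ⌊0.4737/0.0833333⌋ = 5 → f; lat ⌊0.8271/0.0416667⌋ = 19 → t.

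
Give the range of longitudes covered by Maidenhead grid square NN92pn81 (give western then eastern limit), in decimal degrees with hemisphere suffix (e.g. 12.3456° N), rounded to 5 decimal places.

Field N=13, N=13: +13·20° lon, +13·10° lat → SW at lon 80°, lat 40°.
Square 9, 2: +9·2° lon, +2·1° lat → SW at lon 98°, lat 42°.
Subsquare p=15, n=13: +15·0.0833333° lon, +13·0.0416667° lat → SW at lon 99.25°, lat 42.5417°.
Extended square 8, 1: +8·0.00833333° lon, +1·0.00416667° lat → SW at lon 99.3167°, lat 42.5458°.
Cell spans 0.00833333° lon × 0.00416667° lat.
west 99.31667° E, east 99.32500° E.

99.31667° E, 99.32500° E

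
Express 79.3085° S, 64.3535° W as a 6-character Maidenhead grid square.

Offset from 180°W / 90°S: lon 115.6465°, lat 10.6915°.
Field (20°×10°, letters A–R): 115.6465/20 → 5 → F, 10.6915/10 → 1 → B; chars FB.
Square (2°×1°, digits 0–9): 15.6465/2 → 7, 0.6915/1 → 0; chars 70.
Subsquare (5′×2.5′, letters a–x): 1.6465/0.0833333 → 19 → t, 0.6915/0.0416667 → 16 → q; chars tq.

FB70tq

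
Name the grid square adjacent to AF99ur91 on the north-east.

AF99vr02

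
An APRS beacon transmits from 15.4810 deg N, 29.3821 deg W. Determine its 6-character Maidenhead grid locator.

HK55hl

Offset from 180°W / 90°S: lon 150.6179°, lat 105.4810°.
Field (20°×10°, letters A–R): 150.6179/20 → 7 → H, 105.4810/10 → 10 → K; chars HK.
Square (2°×1°, digits 0–9): 10.6179/2 → 5, 5.4810/1 → 5; chars 55.
Subsquare (5′×2.5′, letters a–x): 0.6179/0.0833333 → 7 → h, 0.4810/0.0416667 → 11 → l; chars hl.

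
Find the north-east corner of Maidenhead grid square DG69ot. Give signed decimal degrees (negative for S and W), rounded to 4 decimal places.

Field D=3, G=6: +3·20° lon, +6·10° lat → SW at lon -120°, lat -30°.
Square 6, 9: +6·2° lon, +9·1° lat → SW at lon -108°, lat -21°.
Subsquare o=14, t=19: +14·0.0833333° lon, +19·0.0416667° lat → SW at lon -106.833°, lat -20.2083°.
Cell spans 0.0833333° lon × 0.0416667° lat. NE corner is SW corner plus one full cell.
latitude -20.1667, longitude -106.7500.

-20.1667, -106.7500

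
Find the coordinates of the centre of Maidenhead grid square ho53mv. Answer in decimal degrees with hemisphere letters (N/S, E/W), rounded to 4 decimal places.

Field H=7, O=14: +7·20° lon, +14·10° lat → SW at lon -40°, lat 50°.
Square 5, 3: +5·2° lon, +3·1° lat → SW at lon -30°, lat 53°.
Subsquare m=12, v=21: +12·0.0833333° lon, +21·0.0416667° lat → SW at lon -29°, lat 53.875°.
Cell spans 0.0833333° lon × 0.0416667° lat. Centre is SW corner plus half of each.
latitude 53.8958° N, longitude 28.9583° W.

53.8958° N, 28.9583° W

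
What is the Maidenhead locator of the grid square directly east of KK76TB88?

Longitude extended square 8; +1 → 9.
The latitude characters are unchanged.

KK76tb98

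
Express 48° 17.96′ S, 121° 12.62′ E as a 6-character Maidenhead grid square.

PE01oq

Offset from 180°W / 90°S: lon 301.2103°, lat 41.7007°.
Field (20°×10°, letters A–R): lon ⌊301.2103/20⌋ = 15 → P; lat ⌊41.7007/10⌋ = 4 → E.
Square (2°×1°, digits 0–9): lon ⌊1.2103/2⌋ = 0; lat ⌊1.7007/1⌋ = 1.
Subsquare (5′×2.5′, letters a–x): lon ⌊1.2103/0.0833333⌋ = 14 → o; lat ⌊0.7007/0.0416667⌋ = 16 → q.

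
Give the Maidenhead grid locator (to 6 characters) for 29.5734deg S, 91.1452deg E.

NG50nk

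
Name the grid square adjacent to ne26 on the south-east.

NE35

Longitude square 2; +1 → 3.
Latitude square 6; −1 → 5.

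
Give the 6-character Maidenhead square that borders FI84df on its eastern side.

Longitude subsquare d = 3; +1 → 4 = e.
The latitude characters are unchanged.

FI84ef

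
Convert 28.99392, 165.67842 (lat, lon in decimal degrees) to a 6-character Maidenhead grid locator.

Add 180° to longitude and 90° to latitude: 345.6784, 118.9939.
Field (20°×10°, letters A–R): lon ⌊345.6784/20⌋ = 17 → R; lat ⌊118.9939/10⌋ = 11 → L.
Square (2°×1°, digits 0–9): lon ⌊5.6784/2⌋ = 2; lat ⌊8.9939/1⌋ = 8.
Subsquare (5′×2.5′, letters a–x): lon ⌊1.6784/0.0833333⌋ = 20 → u; lat ⌊0.9939/0.0416667⌋ = 23 → x.

RL28ux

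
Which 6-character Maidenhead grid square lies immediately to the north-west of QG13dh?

QG13ci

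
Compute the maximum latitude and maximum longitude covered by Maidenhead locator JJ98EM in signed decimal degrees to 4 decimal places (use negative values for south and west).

8.5417, 18.4167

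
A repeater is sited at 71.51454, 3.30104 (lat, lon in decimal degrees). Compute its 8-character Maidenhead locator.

JQ11pm63

Add 180° to longitude and 90° to latitude: 183.30104, 161.51454.
Field (20°×10°, letters A–R): lon ⌊183.30104/20⌋ = 9 → J; lat ⌊161.51454/10⌋ = 16 → Q.
Square (2°×1°, digits 0–9): lon ⌊3.30104/2⌋ = 1; lat ⌊1.51454/1⌋ = 1.
Subsquare (5′×2.5′, letters a–x): lon ⌊1.30104/0.0833333⌋ = 15 → p; lat ⌊0.51454/0.0416667⌋ = 12 → m.
Extended square (30″×15″, digits 0–9): lon ⌊0.05104/0.00833333⌋ = 6; lat ⌊0.01454/0.00416667⌋ = 3.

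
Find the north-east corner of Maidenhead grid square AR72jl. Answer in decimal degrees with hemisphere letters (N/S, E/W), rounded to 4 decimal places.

82.5000° N, 165.1667° W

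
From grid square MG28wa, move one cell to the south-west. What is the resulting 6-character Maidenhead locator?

MG27vx

Longitude subsquare w = 22; −1 → 21 = v.
Latitude subsquare a = 0; −1 → -1, wraps to 23 = x, carry into square.
Latitude square 8; −1 → 7.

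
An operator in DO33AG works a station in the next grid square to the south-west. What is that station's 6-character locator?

Longitude subsquare a = 0; −1 → -1, wraps to 23 = x, carry into square.
Longitude square 3; −1 → 2.
Latitude subsquare g = 6; −1 → 5 = f.

DO23xf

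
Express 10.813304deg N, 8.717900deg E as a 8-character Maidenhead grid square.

JK40it65

Shift to the Maidenhead origin (180°W, 90°S): lon 188.71790, lat 100.81330.
Field (20°×10°, letters A–R): 188.71790/20 → 9 → J, 100.81330/10 → 10 → K; chars JK.
Square (2°×1°, digits 0–9): 8.71790/2 → 4, 0.81330/1 → 0; chars 40.
Subsquare (5′×2.5′, letters a–x): 0.71790/0.0833333 → 8 → i, 0.81330/0.0416667 → 19 → t; chars it.
Extended square (30″×15″, digits 0–9): 0.05123/0.00833333 → 6, 0.02164/0.00416667 → 5; chars 65.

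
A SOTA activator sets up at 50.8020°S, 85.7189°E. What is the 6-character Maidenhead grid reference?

ND29ue

Add 180° to longitude and 90° to latitude: 265.7189, 39.1980.
Field: 265.7189/20 → 13 → N, 39.1980/10 → 3 → D; chars ND.
Square: 5.7189/2 → 2, 9.1980/1 → 9; chars 29.
Subsquare: 1.7189/0.0833333 → 20 → u, 0.1980/0.0416667 → 4 → e; chars ue.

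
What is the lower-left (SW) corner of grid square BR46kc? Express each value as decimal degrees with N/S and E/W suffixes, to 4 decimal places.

Field B=1, R=17: +1·20° lon, +17·10° lat → SW at lon -160°, lat 80°.
Square 4, 6: +4·2° lon, +6·1° lat → SW at lon -152°, lat 86°.
Subsquare k=10, c=2: +10·0.0833333° lon, +2·0.0416667° lat → SW at lon -151.167°, lat 86.0833°.
latitude 86.0833° N, longitude 151.1667° W.

86.0833° N, 151.1667° W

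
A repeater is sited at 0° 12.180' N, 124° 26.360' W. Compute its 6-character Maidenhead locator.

CJ70se

Add 180° to longitude and 90° to latitude: 55.5607, 90.2030.
Field: 55.5607/20 → 2 → C, 90.2030/10 → 9 → J; chars CJ.
Square: 15.5607/2 → 7, 0.2030/1 → 0; chars 70.
Subsquare: 1.5607/0.0833333 → 18 → s, 0.2030/0.0416667 → 4 → e; chars se.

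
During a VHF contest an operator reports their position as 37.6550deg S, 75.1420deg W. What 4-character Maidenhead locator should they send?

FF22

Offset from 180°W / 90°S: lon 104.86°, lat 52.34°.
Field: lon ⌊104.86/20⌋ = 5 → F; lat ⌊52.34/10⌋ = 5 → F.
Square: lon ⌊4.86/2⌋ = 2; lat ⌊2.34/1⌋ = 2.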